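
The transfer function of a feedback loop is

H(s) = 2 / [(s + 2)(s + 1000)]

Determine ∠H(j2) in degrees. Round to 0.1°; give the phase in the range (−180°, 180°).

-45.1°

At s = jω = j2:
pole (s+2): 2 + j2 → |·| = √(2²+2²) = √8 ≈ 2.8284, ∠ = arctan(2/2) ≈ 45.00°
pole (s+1000): 1000 + j2 → |·| = √(1000²+2²) = √1000004 ≈ 1000, ∠ = arctan(2/1000) ≈ 0.11°
∠H = 0.00° − 45.11° = -45.11°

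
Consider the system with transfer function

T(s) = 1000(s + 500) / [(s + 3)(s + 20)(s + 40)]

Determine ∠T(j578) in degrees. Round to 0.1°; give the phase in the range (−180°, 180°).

At s = jω = j578:
zero (s+500): 500 + j578 → |·| = √(500²+578²) = √584084 ≈ 764.25, ∠ = arctan(578/500) ≈ 49.14°
pole (s+3): 3 + j578 → |·| = √(3²+578²) = √334093 ≈ 578.01, ∠ = arctan(578/3) ≈ 89.70°
pole (s+20): 20 + j578 → |·| = √(20²+578²) = √334484 ≈ 578.35, ∠ = arctan(578/20) ≈ 88.02°
pole (s+40): 40 + j578 → |·| = √(40²+578²) = √335684 ≈ 579.38, ∠ = arctan(578/40) ≈ 86.04°
∠T = 49.14° − 263.76° = -214.62° ≡ 145.38° (principal value)

145.4°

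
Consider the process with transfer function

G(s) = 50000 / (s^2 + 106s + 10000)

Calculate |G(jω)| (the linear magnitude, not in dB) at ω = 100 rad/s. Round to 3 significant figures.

At s = jω = j100:
quadratic: (j100)² + 106·j100 + 10000 = 0 + j10600 → |·| ≈ 10600, ∠ ≈ 90.00°
|G| = 50000 / 10600 ≈ 4.717

4.72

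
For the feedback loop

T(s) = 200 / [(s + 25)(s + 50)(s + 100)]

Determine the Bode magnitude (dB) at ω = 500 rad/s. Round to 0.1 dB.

-116.1 dB

At s = jω = j500:
pole (s+25): 25 + j500 → |·| = √(25²+500²) = √250625 ≈ 500.62, ∠ = arctan(500/25) ≈ 87.14°
pole (s+50): 50 + j500 → |·| = √(50²+500²) = √252500 ≈ 502.49, ∠ = arctan(500/50) ≈ 84.29°
pole (s+100): 100 + j500 → |·| = √(100²+500²) = √260000 ≈ 509.9, ∠ = arctan(500/100) ≈ 78.69°
|T| = 200 / 1.2827e+08 ≈ 1.5592e-06
Gain = 20 log₁₀(1.5592e-06) ≈ -116.14 dB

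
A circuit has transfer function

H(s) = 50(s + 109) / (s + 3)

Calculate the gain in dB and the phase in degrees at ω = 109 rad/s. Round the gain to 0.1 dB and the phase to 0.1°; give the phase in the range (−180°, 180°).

At s = jω = j109:
zero (s+109): 109 + j109 → |·| = √(109²+109²) = √23762 ≈ 154.15, ∠ = arctan(109/109) ≈ 45.00°
pole (s+3): 3 + j109 → |·| = √(3²+109²) = √11890 ≈ 109.04, ∠ = arctan(109/3) ≈ 88.42°
|H| = 50 · 154.15 / 109.04 ≈ 70.685
Gain = 20 log₁₀(70.685) ≈ 36.99 dB
∠H = 45.00° − 88.42° = -43.42°

37.0 dB, -43.4°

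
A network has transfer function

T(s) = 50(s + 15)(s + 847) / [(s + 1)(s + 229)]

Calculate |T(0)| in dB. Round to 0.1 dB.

T(0) = 50·15·847 / (1·229) ≈ 2774
20 log₁₀(2774) ≈ 68.86 dB

68.9 dB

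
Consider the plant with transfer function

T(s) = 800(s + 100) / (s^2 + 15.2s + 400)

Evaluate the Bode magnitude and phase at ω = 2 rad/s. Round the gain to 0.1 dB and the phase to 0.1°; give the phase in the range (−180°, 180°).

At s = jω = j2:
zero (s+100): 100 + j2 → |·| = √(100²+2²) = √10004 ≈ 100.02, ∠ = arctan(2/100) ≈ 1.15°
quadratic: (j2)² + 15.2·j2 + 400 = 396 + j30.4 → |·| ≈ 397.17, ∠ ≈ 4.39°
|T| = 800 · 100.02 / 397.17 ≈ 201.47
Gain = 20 log₁₀(201.47) ≈ 46.08 dB
∠T = 1.15° − 4.39° = -3.24°

46.1 dB, -3.2°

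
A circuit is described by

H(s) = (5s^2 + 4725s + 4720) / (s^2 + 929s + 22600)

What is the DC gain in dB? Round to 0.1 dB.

-13.6 dB

H(0) = 4720 / 22600 ≈ 0.20885
20 log₁₀(0.20885) ≈ -13.60 dB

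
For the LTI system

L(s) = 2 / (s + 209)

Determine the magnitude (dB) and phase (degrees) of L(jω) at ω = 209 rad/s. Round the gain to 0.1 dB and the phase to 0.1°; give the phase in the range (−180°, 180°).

At s = jω = j209:
pole (s+209): 209 + j209 → |·| = √(209²+209²) = √87362 ≈ 295.57, ∠ = arctan(209/209) ≈ 45.00°
|L| = 2 / 295.57 ≈ 0.0067666
Gain = 20 log₁₀(0.0067666) ≈ -43.39 dB
∠L = 0.00° − 45.00° = -45.00°

-43.4 dB, -45.0°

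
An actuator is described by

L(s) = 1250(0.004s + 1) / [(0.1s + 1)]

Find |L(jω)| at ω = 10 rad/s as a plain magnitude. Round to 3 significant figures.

885

At ω = 10 rad/s:
zero (1 + j10·0.004) = 1 + j0.04 → |·| ≈ 1.0008, ∠ ≈ 2.29°
pole (1 + j10·0.1) = 1 + j1 → |·| ≈ 1.4142, ∠ ≈ 45.00°
|L| = 1250 · 1.0008 / (1.4142) ≈ 884.6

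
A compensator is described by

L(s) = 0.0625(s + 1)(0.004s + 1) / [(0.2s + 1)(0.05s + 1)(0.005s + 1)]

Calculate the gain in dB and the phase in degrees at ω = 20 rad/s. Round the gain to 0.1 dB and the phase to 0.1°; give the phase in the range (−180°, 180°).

At ω = 20 rad/s:
zero (1 + j20·1) = 1 + j20 → |·| ≈ 20.025, ∠ ≈ 87.14°
zero (1 + j20·0.004) = 1 + j0.08 → |·| ≈ 1.0032, ∠ ≈ 4.57°
pole (1 + j20·0.2) = 1 + j4 → |·| ≈ 4.1231, ∠ ≈ 75.96°
pole (1 + j20·0.05) = 1 + j1 → |·| ≈ 1.4142, ∠ ≈ 45.00°
pole (1 + j20·0.005) = 1 + j0.1 → |·| ≈ 1.005, ∠ ≈ 5.71°
|L| = 0.0625 · 20.025 · 1.0032 / (4.1231 · 1.4142 · 1.005) ≈ 0.21426
Gain = 20 log₁₀(0.21426) ≈ -13.38 dB
∠L = (87.14° + 4.57°) − (75.96° + 45.00° + 5.71°) = -34.96°

-13.4 dB, -35.0°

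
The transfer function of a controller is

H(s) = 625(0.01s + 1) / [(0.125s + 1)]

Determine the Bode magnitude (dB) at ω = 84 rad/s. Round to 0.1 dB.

At ω = 84 rad/s:
zero (1 + j84·0.01) = 1 + j0.84 → |·| ≈ 1.306, ∠ ≈ 40.03°
pole (1 + j84·0.125) = 1 + j10.5 → |·| ≈ 10.548, ∠ ≈ 84.56°
|H| = 625 · 1.306 / (10.548) ≈ 77.384
Gain = 20 log₁₀(77.384) ≈ 37.77 dB

37.8 dB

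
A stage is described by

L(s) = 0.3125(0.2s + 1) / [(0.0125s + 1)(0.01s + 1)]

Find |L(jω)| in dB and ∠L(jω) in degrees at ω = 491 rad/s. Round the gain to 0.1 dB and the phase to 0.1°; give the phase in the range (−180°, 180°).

-0.1 dB, -69.8°

At ω = 491 rad/s:
zero (1 + j491·0.2) = 1 + j98.2 → |·| ≈ 98.205, ∠ ≈ 89.42°
pole (1 + j491·0.0125) = 1 + j6.1375 → |·| ≈ 6.2184, ∠ ≈ 80.75°
pole (1 + j491·0.01) = 1 + j4.91 → |·| ≈ 5.0108, ∠ ≈ 78.49°
|L| = 0.3125 · 98.205 / (6.2184 · 5.0108) ≈ 0.98491
Gain = 20 log₁₀(0.98491) ≈ -0.13 dB
∠L = (89.42°) − (80.75° + 78.49°) = -69.82°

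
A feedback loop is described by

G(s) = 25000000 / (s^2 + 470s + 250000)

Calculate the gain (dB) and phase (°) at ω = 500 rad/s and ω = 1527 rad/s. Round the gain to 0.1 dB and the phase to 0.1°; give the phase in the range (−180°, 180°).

At s = jω = j500:
quadratic: (j500)² + 470·j500 + 250000 = 0 + j235000 → |·| ≈ 2.35e+05, ∠ ≈ 90.00°
|G| = 25000000 / 2.35e+05 ≈ 106.38
Gain = 20 log₁₀(106.38) ≈ 40.54 dB
∠G = 0.00° − 90.00° = -90.00°

At s = jω = j1527:
quadratic: (j1527)² + 470·j1527 + 250000 = -2081729 + j717690 → |·| ≈ 2.202e+06, ∠ ≈ 160.98°
|G| = 25000000 / 2.202e+06 ≈ 11.353
Gain = 20 log₁₀(11.353) ≈ 21.10 dB
∠G = 0.00° − 160.98° = -160.98°

ω = 500: 40.5 dB, -90.0°; ω = 1527: 21.1 dB, -161.0°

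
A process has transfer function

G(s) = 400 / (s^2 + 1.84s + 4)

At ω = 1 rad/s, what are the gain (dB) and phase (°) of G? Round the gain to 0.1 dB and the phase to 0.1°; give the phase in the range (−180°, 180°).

41.1 dB, -31.5°

At s = jω = j1:
quadratic: (j1)² + 1.84·j1 + 4 = 3 + j1.84 → |·| ≈ 3.5193, ∠ ≈ 31.52°
|G| = 400 / 3.5193 ≈ 113.66
Gain = 20 log₁₀(113.66) ≈ 41.11 dB
∠G = 0.00° − 31.52° = -31.52°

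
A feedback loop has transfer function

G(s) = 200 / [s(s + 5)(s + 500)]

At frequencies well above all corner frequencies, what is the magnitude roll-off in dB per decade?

Each pole contributes −20 dB/decade at high frequency; each zero contributes +20 dB/decade.
Net: 0 zero(s) − 3 pole(s) → -60 dB/decade.

-60 dB/decade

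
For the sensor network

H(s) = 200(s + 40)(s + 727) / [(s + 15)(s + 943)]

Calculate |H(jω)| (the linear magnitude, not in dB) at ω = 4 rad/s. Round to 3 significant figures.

At s = jω = j4:
zero (s+40): 40 + j4 → |·| = √(40²+4²) = √1616 ≈ 40.2, ∠ = arctan(4/40) ≈ 5.71°
zero (s+727): 727 + j4 → |·| = √(727²+4²) = √528545 ≈ 727.01, ∠ = arctan(4/727) ≈ 0.32°
pole (s+15): 15 + j4 → |·| = √(15²+4²) = √241 ≈ 15.524, ∠ = arctan(4/15) ≈ 14.93°
pole (s+943): 943 + j4 → |·| = √(943²+4²) = √889265 ≈ 943.01, ∠ = arctan(4/943) ≈ 0.24°
|H| = 200 · 29226 / 14639 ≈ 399.29

399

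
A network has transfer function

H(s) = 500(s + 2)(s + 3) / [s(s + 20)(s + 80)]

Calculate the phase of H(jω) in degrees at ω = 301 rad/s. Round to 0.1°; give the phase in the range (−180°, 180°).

-72.3°

At s = jω = j301:
zero (s+2): 2 + j301 → |·| = √(2²+301²) = √90605 ≈ 301.01, ∠ = arctan(301/2) ≈ 89.62°
zero (s+3): 3 + j301 → |·| = √(3²+301²) = √90610 ≈ 301.01, ∠ = arctan(301/3) ≈ 89.43°
pole (s+20): 20 + j301 → |·| = √(20²+301²) = √91001 ≈ 301.66, ∠ = arctan(301/20) ≈ 86.20°
pole (s+80): 80 + j301 → |·| = √(80²+301²) = √97001 ≈ 311.45, ∠ = arctan(301/80) ≈ 75.12°
pole at origin: |s| = 301, ∠ = 90.00° (in denominator)
∠H = 179.05° − 251.32° = -72.27°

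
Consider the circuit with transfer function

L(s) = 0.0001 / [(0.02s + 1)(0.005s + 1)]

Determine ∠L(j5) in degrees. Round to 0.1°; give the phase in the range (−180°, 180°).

At ω = 5 rad/s:
pole (1 + j5·0.02) = 1 + j0.1 → |·| ≈ 1.005, ∠ ≈ 5.71°
pole (1 + j5·0.005) = 1 + j0.025 → |·| ≈ 1.0003, ∠ ≈ 1.43°
∠L = (0°) − (5.71° + 1.43°) = -7.14°

-7.1°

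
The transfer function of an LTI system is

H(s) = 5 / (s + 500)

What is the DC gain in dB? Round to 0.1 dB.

H(0) = 5 / 500 = 0.01
20 log₁₀(0.01) ≈ -40.00 dB

-40.0 dB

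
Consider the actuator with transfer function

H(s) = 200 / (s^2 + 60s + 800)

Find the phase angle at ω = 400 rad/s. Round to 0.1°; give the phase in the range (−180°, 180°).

Substitute s = j400:
Numerator: 200 = 200 + j0
Denominator: (j400)^2 + 60(j400) + 800 = -159200 + j24000
|N| = √(200² + 0²) ≈ 200, ∠N ≈ 0.00°
|D| = √(159200² + 24000²) ≈ 1.61e+05, ∠D ≈ 171.43°
∠H = 0.00° − 171.43° = -171.43°

-171.4°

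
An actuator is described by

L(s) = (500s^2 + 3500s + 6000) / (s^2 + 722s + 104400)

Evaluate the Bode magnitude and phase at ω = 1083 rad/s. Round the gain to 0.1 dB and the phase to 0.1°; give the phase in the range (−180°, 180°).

52.9 dB, 35.8°

Substitute s = j1083:
Numerator: 500(j1083)^2 + 3500(j1083) + 6000 = -586438500 + j3790500
Denominator: (j1083)^2 + 722(j1083) + 104400 = -1068489 + j781926
|N| = √(586438500² + 3790500²) ≈ 5.8645e+08, ∠N ≈ 179.63°
|D| = √(1068489² + 781926²) ≈ 1.324e+06, ∠D ≈ 143.80°
|L| = 5.8645e+08 / 1.324e+06 ≈ 442.94
Gain = 20 log₁₀(442.94) ≈ 52.93 dB
∠L = 179.63° − 143.80° = 35.83°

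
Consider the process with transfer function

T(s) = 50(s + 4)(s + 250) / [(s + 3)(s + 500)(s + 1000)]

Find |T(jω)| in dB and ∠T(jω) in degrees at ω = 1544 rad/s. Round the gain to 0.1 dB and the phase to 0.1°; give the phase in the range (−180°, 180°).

-31.6 dB, -48.4°

At s = jω = j1544:
zero (s+4): 4 + j1544 → |·| = √(4²+1544²) = √2383952 ≈ 1544, ∠ = arctan(1544/4) ≈ 89.85°
zero (s+250): 250 + j1544 → |·| = √(250²+1544²) = √2446436 ≈ 1564.1, ∠ = arctan(1544/250) ≈ 80.80°
pole (s+3): 3 + j1544 → |·| = √(3²+1544²) = √2383945 ≈ 1544, ∠ = arctan(1544/3) ≈ 89.89°
pole (s+500): 500 + j1544 → |·| = √(500²+1544²) = √2633936 ≈ 1622.9, ∠ = arctan(1544/500) ≈ 72.06°
pole (s+1000): 1000 + j1544 → |·| = √(1000²+1544²) = √3383936 ≈ 1839.5, ∠ = arctan(1544/1000) ≈ 57.07°
|T| = 50 · 2.415e+06 / 4.6093e+09 ≈ 0.026197
Gain = 20 log₁₀(0.026197) ≈ -31.63 dB
∠T = 170.65° − 219.02° = -48.37°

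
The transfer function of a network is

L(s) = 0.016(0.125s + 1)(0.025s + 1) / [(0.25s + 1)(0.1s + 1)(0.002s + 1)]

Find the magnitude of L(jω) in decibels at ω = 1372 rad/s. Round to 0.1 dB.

At ω = 1372 rad/s:
zero (1 + j1372·0.125) = 1 + j171.5 → |·| ≈ 171.5, ∠ ≈ 89.67°
zero (1 + j1372·0.025) = 1 + j34.3 → |·| ≈ 34.315, ∠ ≈ 88.33°
pole (1 + j1372·0.25) = 1 + j343 → |·| ≈ 343, ∠ ≈ 89.83°
pole (1 + j1372·0.1) = 1 + j137.2 → |·| ≈ 137.2, ∠ ≈ 89.58°
pole (1 + j1372·0.002) = 1 + j2.744 → |·| ≈ 2.9205, ∠ ≈ 69.98°
|L| = 0.016 · 171.5 · 34.315 / (343 · 137.2 · 2.9205) ≈ 0.00068511
Gain = 20 log₁₀(0.00068511) ≈ -63.28 dB

-63.3 dB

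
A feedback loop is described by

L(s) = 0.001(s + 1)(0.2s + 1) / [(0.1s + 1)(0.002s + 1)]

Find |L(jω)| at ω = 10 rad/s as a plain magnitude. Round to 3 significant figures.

At ω = 10 rad/s:
zero (1 + j10·1) = 1 + j10 → |·| ≈ 10.05, ∠ ≈ 84.29°
zero (1 + j10·0.2) = 1 + j2 → |·| ≈ 2.2361, ∠ ≈ 63.43°
pole (1 + j10·0.1) = 1 + j1 → |·| ≈ 1.4142, ∠ ≈ 45.00°
pole (1 + j10·0.002) = 1 + j0.02 → |·| ≈ 1.0002, ∠ ≈ 1.15°
|L| = 0.001 · 10.05 · 2.2361 / (1.4142 · 1.0002) ≈ 0.015888

0.0159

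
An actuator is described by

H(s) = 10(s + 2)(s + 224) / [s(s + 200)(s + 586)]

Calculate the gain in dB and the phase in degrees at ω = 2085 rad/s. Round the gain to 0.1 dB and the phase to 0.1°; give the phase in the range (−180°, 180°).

At s = jω = j2085:
zero (s+2): 2 + j2085 → |·| = √(2²+2085²) = √4347229 ≈ 2085, ∠ = arctan(2085/2) ≈ 89.95°
zero (s+224): 224 + j2085 → |·| = √(224²+2085²) = √4397401 ≈ 2097, ∠ = arctan(2085/224) ≈ 83.87°
pole (s+200): 200 + j2085 → |·| = √(200²+2085²) = √4387225 ≈ 2094.6, ∠ = arctan(2085/200) ≈ 84.52°
pole (s+586): 586 + j2085 → |·| = √(586²+2085²) = √4690621 ≈ 2165.8, ∠ = arctan(2085/586) ≈ 74.30°
pole at origin: |s| = 2085, ∠ = 90.00° (in denominator)
|H| = 10 · 4.3722e+06 / 9.4586e+09 ≈ 0.0046225
Gain = 20 log₁₀(0.0046225) ≈ -46.70 dB
∠H = 173.82° − 248.82° = -75.00°

-46.7 dB, -75.0°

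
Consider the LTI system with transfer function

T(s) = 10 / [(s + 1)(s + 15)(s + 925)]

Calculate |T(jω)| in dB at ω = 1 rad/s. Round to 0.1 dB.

At s = jω = j1:
pole (s+1): 1 + j1 → |·| = √(1²+1²) = √2 ≈ 1.4142, ∠ = arctan(1/1) ≈ 45.00°
pole (s+15): 15 + j1 → |·| = √(15²+1²) = √226 ≈ 15.033, ∠ = arctan(1/15) ≈ 3.81°
pole (s+925): 925 + j1 → |·| = √(925²+1²) = √855626 ≈ 925, ∠ = arctan(1/925) ≈ 0.06°
|T| = 10 / 19665 ≈ 0.00050852
Gain = 20 log₁₀(0.00050852) ≈ -65.87 dB

-65.9 dB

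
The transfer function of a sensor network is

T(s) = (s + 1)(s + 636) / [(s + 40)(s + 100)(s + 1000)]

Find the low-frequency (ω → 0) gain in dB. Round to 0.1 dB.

T(0) = 1·1·636 / (40·100·1000) ≈ 0.000159
20 log₁₀(0.000159) ≈ -75.97 dB

-76.0 dB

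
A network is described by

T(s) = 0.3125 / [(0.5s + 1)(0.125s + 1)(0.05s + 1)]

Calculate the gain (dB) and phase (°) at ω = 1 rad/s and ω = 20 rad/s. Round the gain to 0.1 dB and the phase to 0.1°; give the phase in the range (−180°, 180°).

ω = 1: -11.2 dB, -36.6°; ω = 20: -41.8 dB, 162.5°

At ω = 1 rad/s:
pole (1 + j1·0.5) = 1 + j0.5 → |·| ≈ 1.118, ∠ ≈ 26.57°
pole (1 + j1·0.125) = 1 + j0.125 → |·| ≈ 1.0078, ∠ ≈ 7.13°
pole (1 + j1·0.05) = 1 + j0.05 → |·| ≈ 1.0012, ∠ ≈ 2.86°
|T| = 0.3125 · 1 / (1.118 · 1.0078 · 1.0012) ≈ 0.27702
Gain = 20 log₁₀(0.27702) ≈ -11.15 dB
∠T = (0°) − (26.57° + 7.13° + 2.86°) = -36.56°

At ω = 20 rad/s:
pole (1 + j20·0.5) = 1 + j10 → |·| ≈ 10.05, ∠ ≈ 84.29°
pole (1 + j20·0.125) = 1 + j2.5 → |·| ≈ 2.6926, ∠ ≈ 68.20°
pole (1 + j20·0.05) = 1 + j1 → |·| ≈ 1.4142, ∠ ≈ 45.00°
|T| = 0.3125 · 1 / (10.05 · 2.6926 · 1.4142) ≈ 0.0081658
Gain = 20 log₁₀(0.0081658) ≈ -41.76 dB
∠T = (0°) − (84.29° + 68.20° + 45.00°) = -197.49° ≡ 162.51° (principal value)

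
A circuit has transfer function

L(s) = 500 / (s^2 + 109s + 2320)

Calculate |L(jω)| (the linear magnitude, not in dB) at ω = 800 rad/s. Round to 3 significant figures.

Substitute s = j800:
Numerator: 500 = 500 + j0
Denominator: (j800)^2 + 109(j800) + 2320 = -637680 + j87200
|N| = √(500² + 0²) ≈ 500, ∠N ≈ 0.00°
|D| = √(637680² + 87200²) ≈ 6.4361e+05, ∠D ≈ 172.21°
|L| = 500 / 6.4361e+05 ≈ 0.00077687

0.000777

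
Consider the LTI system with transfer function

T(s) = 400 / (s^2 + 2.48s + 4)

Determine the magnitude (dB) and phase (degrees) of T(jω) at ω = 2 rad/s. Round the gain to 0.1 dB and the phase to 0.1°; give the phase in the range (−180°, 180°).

At s = jω = j2:
quadratic: (j2)² + 2.48·j2 + 4 = 0 + j4.96 → |·| ≈ 4.96, ∠ ≈ 90.00°
|T| = 400 / 4.96 ≈ 80.645
Gain = 20 log₁₀(80.645) ≈ 38.13 dB
∠T = 0.00° − 90.00° = -90.00°

38.1 dB, -90.0°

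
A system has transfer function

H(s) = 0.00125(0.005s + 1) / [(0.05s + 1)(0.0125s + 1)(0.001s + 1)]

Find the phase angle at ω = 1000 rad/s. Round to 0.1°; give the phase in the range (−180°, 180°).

At ω = 1000 rad/s:
zero (1 + j1000·0.005) = 1 + j5 → |·| ≈ 5.099, ∠ ≈ 78.69°
pole (1 + j1000·0.05) = 1 + j50 → |·| ≈ 50.01, ∠ ≈ 88.85°
pole (1 + j1000·0.0125) = 1 + j12.5 → |·| ≈ 12.54, ∠ ≈ 85.43°
pole (1 + j1000·0.001) = 1 + j1 → |·| ≈ 1.4142, ∠ ≈ 45.00°
∠H = (78.69°) − (88.85° + 85.43° + 45.00°) = -140.59°

-140.6°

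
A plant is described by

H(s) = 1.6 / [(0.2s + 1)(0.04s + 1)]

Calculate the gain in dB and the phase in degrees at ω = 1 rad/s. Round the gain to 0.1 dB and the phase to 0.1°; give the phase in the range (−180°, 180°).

3.9 dB, -13.6°

At ω = 1 rad/s:
pole (1 + j1·0.2) = 1 + j0.2 → |·| ≈ 1.0198, ∠ ≈ 11.31°
pole (1 + j1·0.04) = 1 + j0.04 → |·| ≈ 1.0008, ∠ ≈ 2.29°
|H| = 1.6 · 1 / (1.0198 · 1.0008) ≈ 1.5677
Gain = 20 log₁₀(1.5677) ≈ 3.91 dB
∠H = (0°) − (11.31° + 2.29°) = -13.60°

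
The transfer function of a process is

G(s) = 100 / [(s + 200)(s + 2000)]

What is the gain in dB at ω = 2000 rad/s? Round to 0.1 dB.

-95.1 dB

At s = jω = j2000:
pole (s+200): 200 + j2000 → |·| = √(200²+2000²) = √4040000 ≈ 2010, ∠ = arctan(2000/200) ≈ 84.29°
pole (s+2000): 2000 + j2000 → |·| = √(2000²+2000²) = √8000000 ≈ 2828.4, ∠ = arctan(2000/2000) ≈ 45.00°
|G| = 100 / 5.6851e+06 ≈ 1.759e-05
Gain = 20 log₁₀(1.759e-05) ≈ -95.09 dB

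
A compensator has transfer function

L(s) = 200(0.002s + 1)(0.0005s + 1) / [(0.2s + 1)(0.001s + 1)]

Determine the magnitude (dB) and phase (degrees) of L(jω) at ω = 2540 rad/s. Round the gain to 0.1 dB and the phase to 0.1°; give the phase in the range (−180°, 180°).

At ω = 2540 rad/s:
zero (1 + j2540·0.002) = 1 + j5.08 → |·| ≈ 5.1775, ∠ ≈ 78.86°
zero (1 + j2540·0.0005) = 1 + j1.27 → |·| ≈ 1.6164, ∠ ≈ 51.78°
pole (1 + j2540·0.2) = 1 + j508 → |·| ≈ 508, ∠ ≈ 89.89°
pole (1 + j2540·0.001) = 1 + j2.54 → |·| ≈ 2.7298, ∠ ≈ 68.51°
|L| = 200 · 5.1775 · 1.6164 / (508 · 2.7298) ≈ 1.207
Gain = 20 log₁₀(1.207) ≈ 1.63 dB
∠L = (78.86° + 51.78°) − (89.89° + 68.51°) = -27.76°

1.6 dB, -27.8°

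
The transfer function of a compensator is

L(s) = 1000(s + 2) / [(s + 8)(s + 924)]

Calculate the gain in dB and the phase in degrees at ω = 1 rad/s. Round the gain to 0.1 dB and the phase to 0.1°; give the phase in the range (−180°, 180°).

-10.5 dB, 19.4°

At s = jω = j1:
zero (s+2): 2 + j1 → |·| = √(2²+1²) = √5 ≈ 2.2361, ∠ = arctan(1/2) ≈ 26.57°
pole (s+8): 8 + j1 → |·| = √(8²+1²) = √65 ≈ 8.0623, ∠ = arctan(1/8) ≈ 7.13°
pole (s+924): 924 + j1 → |·| = √(924²+1²) = √853777 ≈ 924, ∠ = arctan(1/924) ≈ 0.06°
|L| = 1000 · 2.2361 / 7449.6 ≈ 0.30016
Gain = 20 log₁₀(0.30016) ≈ -10.45 dB
∠L = 26.57° − 7.19° = 19.38°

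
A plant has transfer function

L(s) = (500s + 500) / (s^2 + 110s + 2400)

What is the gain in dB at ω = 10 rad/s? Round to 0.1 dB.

5.9 dB

Substitute s = j10:
Numerator: 500(j10) + 500 = 500 + j5000
Denominator: (j10)^2 + 110(j10) + 2400 = 2300 + j1100
|N| = √(500² + 5000²) ≈ 5024.9, ∠N ≈ 84.29°
|D| = √(2300² + 1100²) ≈ 2549.5, ∠D ≈ 25.56°
|L| = 5024.9 / 2549.5 ≈ 1.9709
Gain = 20 log₁₀(1.9709) ≈ 5.89 dB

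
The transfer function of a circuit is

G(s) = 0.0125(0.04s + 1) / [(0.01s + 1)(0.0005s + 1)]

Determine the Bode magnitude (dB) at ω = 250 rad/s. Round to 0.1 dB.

At ω = 250 rad/s:
zero (1 + j250·0.04) = 1 + j10 → |·| ≈ 10.05, ∠ ≈ 84.29°
pole (1 + j250·0.01) = 1 + j2.5 → |·| ≈ 2.6926, ∠ ≈ 68.20°
pole (1 + j250·0.0005) = 1 + j0.125 → |·| ≈ 1.0078, ∠ ≈ 7.13°
|G| = 0.0125 · 10.05 / (2.6926 · 1.0078) ≈ 0.046295
Gain = 20 log₁₀(0.046295) ≈ -26.69 dB

-26.7 dB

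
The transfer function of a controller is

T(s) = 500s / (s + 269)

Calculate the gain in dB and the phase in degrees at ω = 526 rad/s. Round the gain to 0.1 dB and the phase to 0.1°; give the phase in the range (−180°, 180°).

At s = jω = j526:
zero at origin: s = j526 → |·| = 526, ∠ = 90.00°
pole (s+269): 269 + j526 → |·| = √(269²+526²) = √349037 ≈ 590.79, ∠ = arctan(526/269) ≈ 62.91°
|T| = 500 · 526 / 590.79 ≈ 445.17
Gain = 20 log₁₀(445.17) ≈ 52.97 dB
∠T = 90.00° − 62.91° = 27.09°

53.0 dB, 27.1°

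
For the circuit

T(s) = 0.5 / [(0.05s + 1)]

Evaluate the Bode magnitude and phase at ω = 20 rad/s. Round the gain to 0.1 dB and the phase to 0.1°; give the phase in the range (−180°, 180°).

At ω = 20 rad/s:
pole (1 + j20·0.05) = 1 + j1 → |·| ≈ 1.4142, ∠ ≈ 45.00°
|T| = 0.5 · 1 / (1.4142) ≈ 0.35356
Gain = 20 log₁₀(0.35356) ≈ -9.03 dB
∠T = (0°) − (45.00°) = -45.00°

-9.0 dB, -45.0°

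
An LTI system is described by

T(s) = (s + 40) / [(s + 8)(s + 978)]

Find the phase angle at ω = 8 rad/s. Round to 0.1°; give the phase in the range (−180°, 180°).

At s = jω = j8:
zero (s+40): 40 + j8 → |·| = √(40²+8²) = √1664 ≈ 40.792, ∠ = arctan(8/40) ≈ 11.31°
pole (s+8): 8 + j8 → |·| = √(8²+8²) = √128 ≈ 11.314, ∠ = arctan(8/8) ≈ 45.00°
pole (s+978): 978 + j8 → |·| = √(978²+8²) = √956548 ≈ 978.03, ∠ = arctan(8/978) ≈ 0.47°
∠T = 11.31° − 45.47° = -34.16°

-34.2°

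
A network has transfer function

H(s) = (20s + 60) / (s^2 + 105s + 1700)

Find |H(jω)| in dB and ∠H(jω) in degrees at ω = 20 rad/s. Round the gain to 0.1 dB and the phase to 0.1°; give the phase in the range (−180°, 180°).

-15.7 dB, 23.2°

Substitute s = j20:
Numerator: 20(j20) + 60 = 60 + j400
Denominator: (j20)^2 + 105(j20) + 1700 = 1300 + j2100
|N| = √(60² + 400²) ≈ 404.47, ∠N ≈ 81.47°
|D| = √(1300² + 2100²) ≈ 2469.8, ∠D ≈ 58.24°
|H| = 404.47 / 2469.8 ≈ 0.16377
Gain = 20 log₁₀(0.16377) ≈ -15.72 dB
∠H = 81.47° − 58.24° = 23.23°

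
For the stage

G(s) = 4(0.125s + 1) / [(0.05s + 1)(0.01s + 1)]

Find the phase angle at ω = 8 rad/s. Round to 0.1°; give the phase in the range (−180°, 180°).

At ω = 8 rad/s:
zero (1 + j8·0.125) = 1 + j1 → |·| ≈ 1.4142, ∠ ≈ 45.00°
pole (1 + j8·0.05) = 1 + j0.4 → |·| ≈ 1.077, ∠ ≈ 21.80°
pole (1 + j8·0.01) = 1 + j0.08 → |·| ≈ 1.0032, ∠ ≈ 4.57°
∠G = (45.00°) − (21.80° + 4.57°) = 18.63°

18.6°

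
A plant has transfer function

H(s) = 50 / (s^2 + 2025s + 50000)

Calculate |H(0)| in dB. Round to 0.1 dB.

-60.0 dB

H(0) = 50 / 50000 = 0.001
20 log₁₀(0.001) ≈ -60.00 dB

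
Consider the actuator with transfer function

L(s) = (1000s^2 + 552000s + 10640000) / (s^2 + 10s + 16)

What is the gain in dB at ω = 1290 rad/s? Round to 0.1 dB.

60.7 dB

Substitute s = j1290:
Numerator: 1000(j1290)^2 + 552000(j1290) + 10640000 = -1653460000 + j712080000
Denominator: (j1290)^2 + 10(j1290) + 16 = -1664084 + j12900
|N| = √(1653460000² + 712080000²) ≈ 1.8003e+09, ∠N ≈ 156.70°
|D| = √(1664084² + 12900²) ≈ 1.6641e+06, ∠D ≈ 179.56°
|L| = 1.8003e+09 / 1.6641e+06 ≈ 1081.8
Gain = 20 log₁₀(1081.8) ≈ 60.68 dB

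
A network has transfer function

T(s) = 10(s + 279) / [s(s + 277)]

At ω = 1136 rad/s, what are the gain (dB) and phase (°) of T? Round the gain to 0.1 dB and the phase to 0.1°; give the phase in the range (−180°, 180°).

-41.1 dB, -90.1°

At s = jω = j1136:
zero (s+279): 279 + j1136 → |·| = √(279²+1136²) = √1368337 ≈ 1169.8, ∠ = arctan(1136/279) ≈ 76.20°
pole (s+277): 277 + j1136 → |·| = √(277²+1136²) = √1367225 ≈ 1169.3, ∠ = arctan(1136/277) ≈ 76.30°
pole at origin: |s| = 1136, ∠ = 90.00° (in denominator)
|T| = 10 · 1169.8 / 1.3283e+06 ≈ 0.0088067
Gain = 20 log₁₀(0.0088067) ≈ -41.10 dB
∠T = 76.20° − 166.30° = -90.10°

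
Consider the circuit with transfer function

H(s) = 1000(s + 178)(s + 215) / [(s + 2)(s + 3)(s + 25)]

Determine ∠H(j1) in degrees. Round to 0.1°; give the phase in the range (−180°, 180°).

At s = jω = j1:
zero (s+178): 178 + j1 → |·| = √(178²+1²) = √31685 ≈ 178, ∠ = arctan(1/178) ≈ 0.32°
zero (s+215): 215 + j1 → |·| = √(215²+1²) = √46226 ≈ 215, ∠ = arctan(1/215) ≈ 0.27°
pole (s+2): 2 + j1 → |·| = √(2²+1²) = √5 ≈ 2.2361, ∠ = arctan(1/2) ≈ 26.57°
pole (s+3): 3 + j1 → |·| = √(3²+1²) = √10 ≈ 3.1623, ∠ = arctan(1/3) ≈ 18.43°
pole (s+25): 25 + j1 → |·| = √(25²+1²) = √626 ≈ 25.02, ∠ = arctan(1/25) ≈ 2.29°
∠H = 0.59° − 47.29° = -46.70°

-46.7°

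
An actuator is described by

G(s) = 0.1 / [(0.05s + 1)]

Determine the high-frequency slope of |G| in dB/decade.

Each pole contributes −20 dB/decade at high frequency; each zero contributes +20 dB/decade.
Net: 0 zero(s) − 1 pole(s) → -20 dB/decade.

-20 dB/decade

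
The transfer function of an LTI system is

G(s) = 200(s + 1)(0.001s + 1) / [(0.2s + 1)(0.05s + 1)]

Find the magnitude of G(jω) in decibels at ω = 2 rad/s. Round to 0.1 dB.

At ω = 2 rad/s:
zero (1 + j2·1) = 1 + j2 → |·| ≈ 2.2361, ∠ ≈ 63.43°
zero (1 + j2·0.001) = 1 + j0.002 → |·| ≈ 1, ∠ ≈ 0.11°
pole (1 + j2·0.2) = 1 + j0.4 → |·| ≈ 1.077, ∠ ≈ 21.80°
pole (1 + j2·0.05) = 1 + j0.1 → |·| ≈ 1.005, ∠ ≈ 5.71°
|G| = 200 · 2.2361 · 1 / (1.077 · 1.005) ≈ 413.18
Gain = 20 log₁₀(413.18) ≈ 52.32 dB

52.3 dB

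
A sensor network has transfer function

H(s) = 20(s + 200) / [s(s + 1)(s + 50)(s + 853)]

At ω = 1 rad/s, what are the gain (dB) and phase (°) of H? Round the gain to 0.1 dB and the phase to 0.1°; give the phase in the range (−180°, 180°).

At s = jω = j1:
zero (s+200): 200 + j1 → |·| = √(200²+1²) = √40001 ≈ 200, ∠ = arctan(1/200) ≈ 0.29°
pole (s+1): 1 + j1 → |·| = √(1²+1²) = √2 ≈ 1.4142, ∠ = arctan(1/1) ≈ 45.00°
pole (s+50): 50 + j1 → |·| = √(50²+1²) = √2501 ≈ 50.01, ∠ = arctan(1/50) ≈ 1.15°
pole (s+853): 853 + j1 → |·| = √(853²+1²) = √727610 ≈ 853, ∠ = arctan(1/853) ≈ 0.07°
pole at origin: |s| = 1, ∠ = 90.00° (in denominator)
|H| = 20 · 200 / 60328 ≈ 0.066304
Gain = 20 log₁₀(0.066304) ≈ -23.57 dB
∠H = 0.29° − 136.22° = -135.93°

-23.6 dB, -135.9°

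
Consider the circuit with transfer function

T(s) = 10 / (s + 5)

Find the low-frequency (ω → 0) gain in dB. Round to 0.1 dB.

6.0 dB

T(0) = 10 / 5 = 2
20 log₁₀(2) ≈ 6.02 dB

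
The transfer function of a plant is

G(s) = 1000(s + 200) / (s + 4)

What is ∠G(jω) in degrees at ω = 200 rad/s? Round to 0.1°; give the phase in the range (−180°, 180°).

-43.9°

At s = jω = j200:
zero (s+200): 200 + j200 → |·| = √(200²+200²) = √80000 ≈ 282.84, ∠ = arctan(200/200) ≈ 45.00°
pole (s+4): 4 + j200 → |·| = √(4²+200²) = √40016 ≈ 200.04, ∠ = arctan(200/4) ≈ 88.85°
∠G = 45.00° − 88.85° = -43.85°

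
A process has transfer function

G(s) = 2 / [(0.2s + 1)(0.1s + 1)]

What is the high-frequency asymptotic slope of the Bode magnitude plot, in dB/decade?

-40 dB/decade

Each pole contributes −20 dB/decade at high frequency; each zero contributes +20 dB/decade.
Net: 0 zero(s) − 2 pole(s) → -40 dB/decade.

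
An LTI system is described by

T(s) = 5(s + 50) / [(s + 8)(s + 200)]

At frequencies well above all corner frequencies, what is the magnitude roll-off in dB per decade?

-20 dB/decade

Each pole contributes −20 dB/decade at high frequency; each zero contributes +20 dB/decade.
Net: 1 zero(s) − 2 pole(s) → -20 dB/decade.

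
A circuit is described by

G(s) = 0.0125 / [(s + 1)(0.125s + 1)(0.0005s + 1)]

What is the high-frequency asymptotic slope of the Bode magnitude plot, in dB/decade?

Each pole contributes −20 dB/decade at high frequency; each zero contributes +20 dB/decade.
Net: 0 zero(s) − 3 pole(s) → -60 dB/decade.

-60 dB/decade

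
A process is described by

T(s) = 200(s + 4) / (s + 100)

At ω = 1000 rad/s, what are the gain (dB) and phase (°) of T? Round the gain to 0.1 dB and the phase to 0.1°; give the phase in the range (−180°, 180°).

46.0 dB, 5.5°

At s = jω = j1000:
zero (s+4): 4 + j1000 → |·| = √(4²+1000²) = √1000016 ≈ 1000, ∠ = arctan(1000/4) ≈ 89.77°
pole (s+100): 100 + j1000 → |·| = √(100²+1000²) = √1010000 ≈ 1005, ∠ = arctan(1000/100) ≈ 84.29°
|T| = 200 · 1000 / 1005 ≈ 199
Gain = 20 log₁₀(199) ≈ 45.98 dB
∠T = 89.77° − 84.29° = 5.48°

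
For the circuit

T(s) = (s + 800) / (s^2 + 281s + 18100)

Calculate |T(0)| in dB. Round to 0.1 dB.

T(0) = 800 / 18100 ≈ 0.044199
20 log₁₀(0.044199) ≈ -27.09 dB

-27.1 dB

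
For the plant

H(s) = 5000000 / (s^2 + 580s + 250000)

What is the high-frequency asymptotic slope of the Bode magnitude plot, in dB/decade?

-40 dB/decade

Each pole contributes −20 dB/decade at high frequency; each zero contributes +20 dB/decade.
Net: 0 zero(s) − 2 pole(s) → -40 dB/decade.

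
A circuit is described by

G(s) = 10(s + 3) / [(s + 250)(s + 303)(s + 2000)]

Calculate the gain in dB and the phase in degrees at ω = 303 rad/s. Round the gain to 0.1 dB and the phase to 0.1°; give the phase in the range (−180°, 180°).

-101.0 dB, -14.7°

At s = jω = j303:
zero (s+3): 3 + j303 → |·| = √(3²+303²) = √91818 ≈ 303.01, ∠ = arctan(303/3) ≈ 89.43°
pole (s+250): 250 + j303 → |·| = √(250²+303²) = √154309 ≈ 392.82, ∠ = arctan(303/250) ≈ 50.47°
pole (s+303): 303 + j303 → |·| = √(303²+303²) = √183618 ≈ 428.51, ∠ = arctan(303/303) ≈ 45.00°
pole (s+2000): 2000 + j303 → |·| = √(2000²+303²) = √4091809 ≈ 2022.8, ∠ = arctan(303/2000) ≈ 8.61°
|G| = 10 · 303.01 / 3.4049e+08 ≈ 8.8992e-06
Gain = 20 log₁₀(8.8992e-06) ≈ -101.01 dB
∠G = 89.43° − 104.08° = -14.65°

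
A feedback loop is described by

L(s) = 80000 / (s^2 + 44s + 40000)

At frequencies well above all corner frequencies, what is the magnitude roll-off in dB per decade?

-40 dB/decade

Each pole contributes −20 dB/decade at high frequency; each zero contributes +20 dB/decade.
Net: 0 zero(s) − 2 pole(s) → -40 dB/decade.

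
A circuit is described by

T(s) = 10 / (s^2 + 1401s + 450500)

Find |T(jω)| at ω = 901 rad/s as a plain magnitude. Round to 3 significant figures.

7.62e-06

Substitute s = j901:
Numerator: 10 = 10 + j0
Denominator: (j901)^2 + 1401(j901) + 450500 = -361301 + j1262301
|N| = √(10² + 0²) ≈ 10, ∠N ≈ 0.00°
|D| = √(361301² + 1262301²) ≈ 1.313e+06, ∠D ≈ 105.97°
|T| = 10 / 1.313e+06 ≈ 7.6161e-06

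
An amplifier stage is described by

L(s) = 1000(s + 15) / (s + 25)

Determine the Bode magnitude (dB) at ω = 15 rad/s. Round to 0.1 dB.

57.2 dB

At s = jω = j15:
zero (s+15): 15 + j15 → |·| = √(15²+15²) = √450 ≈ 21.213, ∠ = arctan(15/15) ≈ 45.00°
pole (s+25): 25 + j15 → |·| = √(25²+15²) = √850 ≈ 29.155, ∠ = arctan(15/25) ≈ 30.96°
|L| = 1000 · 21.213 / 29.155 ≈ 727.59
Gain = 20 log₁₀(727.59) ≈ 57.24 dB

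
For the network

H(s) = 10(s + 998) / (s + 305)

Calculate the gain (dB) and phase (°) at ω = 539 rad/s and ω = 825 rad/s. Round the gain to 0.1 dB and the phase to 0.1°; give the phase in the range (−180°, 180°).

ω = 539: 25.3 dB, -32.1°; ω = 825: 23.4 dB, -30.1°

At s = jω = j539:
zero (s+998): 998 + j539 → |·| = √(998²+539²) = √1286525 ≈ 1134.3, ∠ = arctan(539/998) ≈ 28.37°
pole (s+305): 305 + j539 → |·| = √(305²+539²) = √383546 ≈ 619.31, ∠ = arctan(539/305) ≈ 60.50°
|H| = 10 · 1134.3 / 619.31 ≈ 18.316
Gain = 20 log₁₀(18.316) ≈ 25.26 dB
∠H = 28.37° − 60.50° = -32.13°

At s = jω = j825:
zero (s+998): 998 + j825 → |·| = √(998²+825²) = √1676629 ≈ 1294.8, ∠ = arctan(825/998) ≈ 39.58°
pole (s+305): 305 + j825 → |·| = √(305²+825²) = √773650 ≈ 879.57, ∠ = arctan(825/305) ≈ 69.71°
|H| = 10 · 1294.8 / 879.57 ≈ 14.721
Gain = 20 log₁₀(14.721) ≈ 23.36 dB
∠H = 39.58° − 69.71° = -30.13°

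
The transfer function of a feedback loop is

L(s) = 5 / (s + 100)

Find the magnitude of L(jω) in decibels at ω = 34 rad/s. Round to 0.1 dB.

-26.5 dB

At s = jω = j34:
pole (s+100): 100 + j34 → |·| = √(100²+34²) = √11156 ≈ 105.62, ∠ = arctan(34/100) ≈ 18.78°
|L| = 5 / 105.62 ≈ 0.04734
Gain = 20 log₁₀(0.04734) ≈ -26.50 dB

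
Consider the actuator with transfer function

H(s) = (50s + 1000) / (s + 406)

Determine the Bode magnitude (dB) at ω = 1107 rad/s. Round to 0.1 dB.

Substitute s = j1107:
Numerator: 50(j1107) + 1000 = 1000 + j55350
Denominator: (j1107) + 406 = 406 + j1107
|N| = √(1000² + 55350²) ≈ 55359, ∠N ≈ 88.96°
|D| = √(406² + 1107²) ≈ 1179.1, ∠D ≈ 69.86°
|H| = 55359 / 1179.1 ≈ 46.95
Gain = 20 log₁₀(46.95) ≈ 33.43 dB

33.4 dB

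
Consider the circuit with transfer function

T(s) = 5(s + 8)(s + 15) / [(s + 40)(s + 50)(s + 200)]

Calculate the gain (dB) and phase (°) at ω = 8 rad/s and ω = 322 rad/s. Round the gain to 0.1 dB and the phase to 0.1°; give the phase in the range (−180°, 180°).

At s = jω = j8:
zero (s+8): 8 + j8 → |·| = √(8²+8²) = √128 ≈ 11.314, ∠ = arctan(8/8) ≈ 45.00°
zero (s+15): 15 + j8 → |·| = √(15²+8²) = √289 ≈ 17, ∠ = arctan(8/15) ≈ 28.07°
pole (s+40): 40 + j8 → |·| = √(40²+8²) = √1664 ≈ 40.792, ∠ = arctan(8/40) ≈ 11.31°
pole (s+50): 50 + j8 → |·| = √(50²+8²) = √2564 ≈ 50.636, ∠ = arctan(8/50) ≈ 9.09°
pole (s+200): 200 + j8 → |·| = √(200²+8²) = √40064 ≈ 200.16, ∠ = arctan(8/200) ≈ 2.29°
|T| = 5 · 192.34 / 4.1344e+05 ≈ 0.0023261
Gain = 20 log₁₀(0.0023261) ≈ -52.67 dB
∠T = 73.07° − 22.69° = 50.38°

At s = jω = j322:
zero (s+8): 8 + j322 → |·| = √(8²+322²) = √103748 ≈ 322.1, ∠ = arctan(322/8) ≈ 88.58°
zero (s+15): 15 + j322 → |·| = √(15²+322²) = √103909 ≈ 322.35, ∠ = arctan(322/15) ≈ 87.33°
pole (s+40): 40 + j322 → |·| = √(40²+322²) = √105284 ≈ 324.47, ∠ = arctan(322/40) ≈ 82.92°
pole (s+50): 50 + j322 → |·| = √(50²+322²) = √106184 ≈ 325.86, ∠ = arctan(322/50) ≈ 81.17°
pole (s+200): 200 + j322 → |·| = √(200²+322²) = √143684 ≈ 379.06, ∠ = arctan(322/200) ≈ 58.15°
|T| = 5 · 1.0383e+05 / 4.0079e+07 ≈ 0.012953
Gain = 20 log₁₀(0.012953) ≈ -37.75 dB
∠T = 175.91° − 222.24° = -46.33°

ω = 8: -52.7 dB, 50.4°; ω = 322: -37.8 dB, -46.3°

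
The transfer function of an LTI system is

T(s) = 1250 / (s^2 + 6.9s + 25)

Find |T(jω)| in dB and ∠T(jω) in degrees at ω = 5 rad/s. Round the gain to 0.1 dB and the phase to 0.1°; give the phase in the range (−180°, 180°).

At s = jω = j5:
quadratic: (j5)² + 6.9·j5 + 25 = 0 + j34.5 → |·| ≈ 34.5, ∠ ≈ 90.00°
|T| = 1250 / 34.5 ≈ 36.232
Gain = 20 log₁₀(36.232) ≈ 31.18 dB
∠T = 0.00° − 90.00° = -90.00°

31.2 dB, -90.0°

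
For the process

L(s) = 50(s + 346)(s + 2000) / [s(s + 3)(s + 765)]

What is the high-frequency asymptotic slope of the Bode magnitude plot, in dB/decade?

Each pole contributes −20 dB/decade at high frequency; each zero contributes +20 dB/decade.
Net: 2 zero(s) − 3 pole(s) → -20 dB/decade.

-20 dB/decade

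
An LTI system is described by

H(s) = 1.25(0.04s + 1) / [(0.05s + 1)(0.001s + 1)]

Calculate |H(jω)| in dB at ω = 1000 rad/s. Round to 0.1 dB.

-3.0 dB

At ω = 1000 rad/s:
zero (1 + j1000·0.04) = 1 + j40 → |·| ≈ 40.012, ∠ ≈ 88.57°
pole (1 + j1000·0.05) = 1 + j50 → |·| ≈ 50.01, ∠ ≈ 88.85°
pole (1 + j1000·0.001) = 1 + j1 → |·| ≈ 1.4142, ∠ ≈ 45.00°
|H| = 1.25 · 40.012 / (50.01 · 1.4142) ≈ 0.70718
Gain = 20 log₁₀(0.70718) ≈ -3.01 dB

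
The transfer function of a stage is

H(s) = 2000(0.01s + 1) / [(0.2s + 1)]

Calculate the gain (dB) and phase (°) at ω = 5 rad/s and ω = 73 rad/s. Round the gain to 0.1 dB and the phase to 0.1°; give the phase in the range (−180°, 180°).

At ω = 5 rad/s:
zero (1 + j5·0.01) = 1 + j0.05 → |·| ≈ 1.0012, ∠ ≈ 2.86°
pole (1 + j5·0.2) = 1 + j1 → |·| ≈ 1.4142, ∠ ≈ 45.00°
|H| = 2000 · 1.0012 / (1.4142) ≈ 1415.9
Gain = 20 log₁₀(1415.9) ≈ 63.02 dB
∠H = (2.86°) − (45.00°) = -42.14°

At ω = 73 rad/s:
zero (1 + j73·0.01) = 1 + j0.73 → |·| ≈ 1.2381, ∠ ≈ 36.13°
pole (1 + j73·0.2) = 1 + j14.6 → |·| ≈ 14.634, ∠ ≈ 86.08°
|H| = 2000 · 1.2381 / (14.634) ≈ 169.21
Gain = 20 log₁₀(169.21) ≈ 44.57 dB
∠H = (36.13°) − (86.08°) = -49.95°

ω = 5: 63.0 dB, -42.1°; ω = 73: 44.6 dB, -50.0°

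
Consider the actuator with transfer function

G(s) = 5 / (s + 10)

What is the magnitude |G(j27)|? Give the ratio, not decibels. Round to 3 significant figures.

At s = jω = j27:
pole (s+10): 10 + j27 → |·| = √(10²+27²) = √829 ≈ 28.792, ∠ = arctan(27/10) ≈ 69.68°
|G| = 5 / 28.792 ≈ 0.17366

0.174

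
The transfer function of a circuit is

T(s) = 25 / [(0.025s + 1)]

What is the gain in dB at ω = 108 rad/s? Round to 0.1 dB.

At ω = 108 rad/s:
pole (1 + j108·0.025) = 1 + j2.7 → |·| ≈ 2.8792, ∠ ≈ 69.68°
|T| = 25 · 1 / (2.8792) ≈ 8.683
Gain = 20 log₁₀(8.683) ≈ 18.77 dB

18.8 dB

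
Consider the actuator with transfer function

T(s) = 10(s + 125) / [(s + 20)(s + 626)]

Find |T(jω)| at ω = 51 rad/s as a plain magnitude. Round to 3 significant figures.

At s = jω = j51:
zero (s+125): 125 + j51 → |·| = √(125²+51²) = √18226 ≈ 135, ∠ = arctan(51/125) ≈ 22.20°
pole (s+20): 20 + j51 → |·| = √(20²+51²) = √3001 ≈ 54.781, ∠ = arctan(51/20) ≈ 68.59°
pole (s+626): 626 + j51 → |·| = √(626²+51²) = √394477 ≈ 628.07, ∠ = arctan(51/626) ≈ 4.66°
|T| = 10 · 135 / 34406 ≈ 0.039237

0.0392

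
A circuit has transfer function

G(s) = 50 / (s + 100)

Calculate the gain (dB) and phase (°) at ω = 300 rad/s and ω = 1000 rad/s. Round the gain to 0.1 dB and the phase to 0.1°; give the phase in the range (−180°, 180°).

At s = jω = j300:
pole (s+100): 100 + j300 → |·| = √(100²+300²) = √100000 ≈ 316.23, ∠ = arctan(300/100) ≈ 71.57°
|G| = 50 / 316.23 ≈ 0.15811
Gain = 20 log₁₀(0.15811) ≈ -16.02 dB
∠G = 0.00° − 71.57° = -71.57°

At s = jω = j1000:
pole (s+100): 100 + j1000 → |·| = √(100²+1000²) = √1010000 ≈ 1005, ∠ = arctan(1000/100) ≈ 84.29°
|G| = 50 / 1005 ≈ 0.049751
Gain = 20 log₁₀(0.049751) ≈ -26.06 dB
∠G = 0.00° − 84.29° = -84.29°

ω = 300: -16.0 dB, -71.6°; ω = 1000: -26.1 dB, -84.3°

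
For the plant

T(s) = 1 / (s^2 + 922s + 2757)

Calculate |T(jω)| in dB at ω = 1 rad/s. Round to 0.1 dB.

-69.3 dB

Substitute s = j1:
Numerator: 1 = 1 + j0
Denominator: (j1)^2 + 922(j1) + 2757 = 2756 + j922
|N| = √(1² + 0²) ≈ 1, ∠N ≈ 0.00°
|D| = √(2756² + 922²) ≈ 2906.1, ∠D ≈ 18.50°
|T| = 1 / 2906.1 ≈ 0.0003441
Gain = 20 log₁₀(0.0003441) ≈ -69.27 dB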